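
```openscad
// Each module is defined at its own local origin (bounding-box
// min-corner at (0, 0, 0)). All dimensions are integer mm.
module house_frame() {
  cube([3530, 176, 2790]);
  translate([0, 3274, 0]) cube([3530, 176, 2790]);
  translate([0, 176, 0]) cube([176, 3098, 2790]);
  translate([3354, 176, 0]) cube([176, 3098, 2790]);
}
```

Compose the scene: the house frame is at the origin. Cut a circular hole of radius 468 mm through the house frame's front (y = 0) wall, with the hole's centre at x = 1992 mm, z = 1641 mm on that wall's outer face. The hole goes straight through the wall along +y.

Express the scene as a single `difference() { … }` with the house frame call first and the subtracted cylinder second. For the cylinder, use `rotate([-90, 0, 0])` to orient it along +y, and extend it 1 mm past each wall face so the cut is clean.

difference() {
  house_frame();
  translate([1992, -1, 1641]) rotate([-90, 0, 0]) cylinder(h = 178, r = 468);
}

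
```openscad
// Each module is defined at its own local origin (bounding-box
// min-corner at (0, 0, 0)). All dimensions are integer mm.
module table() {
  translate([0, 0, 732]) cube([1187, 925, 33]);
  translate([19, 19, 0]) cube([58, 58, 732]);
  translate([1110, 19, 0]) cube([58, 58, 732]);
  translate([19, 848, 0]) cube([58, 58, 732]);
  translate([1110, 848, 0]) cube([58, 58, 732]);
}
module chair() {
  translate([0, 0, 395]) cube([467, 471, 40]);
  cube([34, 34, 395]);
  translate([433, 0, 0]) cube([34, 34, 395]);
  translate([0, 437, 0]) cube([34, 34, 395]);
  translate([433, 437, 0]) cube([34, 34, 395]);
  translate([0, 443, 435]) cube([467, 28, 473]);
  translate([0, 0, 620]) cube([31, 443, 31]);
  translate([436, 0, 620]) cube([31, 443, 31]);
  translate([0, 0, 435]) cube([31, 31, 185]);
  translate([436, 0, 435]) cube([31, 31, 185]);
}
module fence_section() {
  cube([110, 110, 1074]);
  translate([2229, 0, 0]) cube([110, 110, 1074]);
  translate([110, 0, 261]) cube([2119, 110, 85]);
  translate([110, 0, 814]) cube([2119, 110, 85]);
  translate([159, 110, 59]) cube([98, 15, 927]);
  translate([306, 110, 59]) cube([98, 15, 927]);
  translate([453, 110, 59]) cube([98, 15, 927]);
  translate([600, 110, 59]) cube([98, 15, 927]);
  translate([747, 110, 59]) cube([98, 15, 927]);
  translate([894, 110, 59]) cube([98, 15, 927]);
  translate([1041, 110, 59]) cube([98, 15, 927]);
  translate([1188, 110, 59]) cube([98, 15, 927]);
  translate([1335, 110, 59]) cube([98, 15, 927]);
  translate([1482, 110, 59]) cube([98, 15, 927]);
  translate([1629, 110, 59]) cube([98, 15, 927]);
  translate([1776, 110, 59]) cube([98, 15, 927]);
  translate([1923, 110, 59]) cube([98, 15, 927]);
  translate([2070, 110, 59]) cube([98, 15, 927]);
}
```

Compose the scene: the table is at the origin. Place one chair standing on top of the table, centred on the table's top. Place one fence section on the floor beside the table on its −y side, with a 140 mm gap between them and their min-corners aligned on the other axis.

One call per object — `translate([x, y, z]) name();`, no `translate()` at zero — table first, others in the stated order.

table();
translate([360, 227, 765]) chair();
translate([0, -265, 0]) fence_section();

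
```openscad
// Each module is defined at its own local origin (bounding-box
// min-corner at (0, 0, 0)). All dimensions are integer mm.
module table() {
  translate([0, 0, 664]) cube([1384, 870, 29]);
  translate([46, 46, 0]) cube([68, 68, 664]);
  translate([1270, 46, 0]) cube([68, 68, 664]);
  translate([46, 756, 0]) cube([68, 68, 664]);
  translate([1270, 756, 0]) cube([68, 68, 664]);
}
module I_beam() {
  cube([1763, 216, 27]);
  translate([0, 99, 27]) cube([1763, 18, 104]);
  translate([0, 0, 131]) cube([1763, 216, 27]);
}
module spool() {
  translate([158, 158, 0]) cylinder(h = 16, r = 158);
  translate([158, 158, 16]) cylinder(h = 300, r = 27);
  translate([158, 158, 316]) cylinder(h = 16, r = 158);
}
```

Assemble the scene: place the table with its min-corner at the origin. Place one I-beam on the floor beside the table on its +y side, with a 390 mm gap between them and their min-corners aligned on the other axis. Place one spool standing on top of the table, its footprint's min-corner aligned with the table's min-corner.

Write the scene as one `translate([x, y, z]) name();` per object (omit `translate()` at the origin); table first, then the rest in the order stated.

table();
translate([0, 1260, 0]) I_beam();
translate([0, 0, 693]) spool();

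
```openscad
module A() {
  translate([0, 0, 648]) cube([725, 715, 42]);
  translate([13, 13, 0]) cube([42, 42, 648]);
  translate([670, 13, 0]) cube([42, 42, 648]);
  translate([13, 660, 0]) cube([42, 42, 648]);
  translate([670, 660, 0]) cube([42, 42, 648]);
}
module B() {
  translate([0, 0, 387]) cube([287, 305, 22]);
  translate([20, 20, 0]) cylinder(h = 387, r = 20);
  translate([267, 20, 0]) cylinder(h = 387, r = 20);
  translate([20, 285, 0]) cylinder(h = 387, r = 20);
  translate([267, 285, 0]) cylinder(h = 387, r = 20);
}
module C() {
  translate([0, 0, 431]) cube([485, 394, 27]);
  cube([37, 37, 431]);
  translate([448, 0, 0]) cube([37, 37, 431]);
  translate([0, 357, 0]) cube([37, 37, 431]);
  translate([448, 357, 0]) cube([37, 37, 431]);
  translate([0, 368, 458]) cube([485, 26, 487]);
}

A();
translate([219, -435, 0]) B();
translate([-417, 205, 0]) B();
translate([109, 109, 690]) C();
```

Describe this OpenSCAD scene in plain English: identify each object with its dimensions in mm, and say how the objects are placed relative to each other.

A is a table: top 725 mm (x) × 715 mm (y), 42 mm thick, upper face at z = 690 mm, on four 42×42 mm square legs, each inset 13 mm from the nearest pair of top edges, running from z = 0 to the bottom of the top.

B is a four-legged stool. The seat is 287×305 mm, 22 mm thick, top at z = 409 mm. It stands on four round legs, each 40 mm in diameter, from z = 0 to the seat underside, each leg's axis is inset half a diameter from the nearest pair of seat edges (so the leg's bounding box is flush with the corner).

C is a chair. The seat is a 485×394×27 mm slab with its top at z = 458 mm, on four 37×37 mm corner legs (flush with the seat edges, standing on z = 0). A flat backrest 26 mm thick, 487 mm tall, spans the full seat width and rises from the seat top along its +y edge, rear face flush with the rear of the seat.

Two stools sit around the table at the −y, −x sides. The chair is on top of the table.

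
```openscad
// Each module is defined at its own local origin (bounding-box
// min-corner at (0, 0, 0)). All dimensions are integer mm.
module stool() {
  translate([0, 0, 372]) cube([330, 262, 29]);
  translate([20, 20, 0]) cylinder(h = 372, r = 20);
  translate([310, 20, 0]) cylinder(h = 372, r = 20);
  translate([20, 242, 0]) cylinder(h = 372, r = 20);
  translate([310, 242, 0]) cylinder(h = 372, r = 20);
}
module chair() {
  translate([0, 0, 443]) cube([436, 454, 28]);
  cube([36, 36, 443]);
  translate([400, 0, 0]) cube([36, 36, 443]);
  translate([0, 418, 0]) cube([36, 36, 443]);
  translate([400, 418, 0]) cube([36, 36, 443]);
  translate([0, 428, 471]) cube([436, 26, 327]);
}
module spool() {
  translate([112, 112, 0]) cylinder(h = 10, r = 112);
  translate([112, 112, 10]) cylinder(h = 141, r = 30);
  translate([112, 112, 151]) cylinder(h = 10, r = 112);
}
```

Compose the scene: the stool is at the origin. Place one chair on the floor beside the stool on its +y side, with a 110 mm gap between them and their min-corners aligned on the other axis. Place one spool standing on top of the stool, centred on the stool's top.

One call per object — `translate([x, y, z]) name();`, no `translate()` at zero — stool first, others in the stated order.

stool();
translate([0, 372, 0]) chair();
translate([53, 19, 401]) spool();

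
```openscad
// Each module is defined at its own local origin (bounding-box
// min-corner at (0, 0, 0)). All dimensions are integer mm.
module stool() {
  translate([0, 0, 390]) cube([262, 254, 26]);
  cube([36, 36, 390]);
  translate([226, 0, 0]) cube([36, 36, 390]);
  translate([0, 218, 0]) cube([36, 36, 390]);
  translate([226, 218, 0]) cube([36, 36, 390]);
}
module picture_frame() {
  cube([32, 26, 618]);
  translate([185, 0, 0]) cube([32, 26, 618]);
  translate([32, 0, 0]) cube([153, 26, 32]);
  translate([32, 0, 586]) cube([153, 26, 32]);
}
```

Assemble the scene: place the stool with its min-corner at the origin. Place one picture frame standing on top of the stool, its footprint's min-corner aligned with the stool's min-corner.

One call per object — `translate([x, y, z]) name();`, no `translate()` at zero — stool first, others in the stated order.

stool();
translate([0, 0, 416]) picture_frame();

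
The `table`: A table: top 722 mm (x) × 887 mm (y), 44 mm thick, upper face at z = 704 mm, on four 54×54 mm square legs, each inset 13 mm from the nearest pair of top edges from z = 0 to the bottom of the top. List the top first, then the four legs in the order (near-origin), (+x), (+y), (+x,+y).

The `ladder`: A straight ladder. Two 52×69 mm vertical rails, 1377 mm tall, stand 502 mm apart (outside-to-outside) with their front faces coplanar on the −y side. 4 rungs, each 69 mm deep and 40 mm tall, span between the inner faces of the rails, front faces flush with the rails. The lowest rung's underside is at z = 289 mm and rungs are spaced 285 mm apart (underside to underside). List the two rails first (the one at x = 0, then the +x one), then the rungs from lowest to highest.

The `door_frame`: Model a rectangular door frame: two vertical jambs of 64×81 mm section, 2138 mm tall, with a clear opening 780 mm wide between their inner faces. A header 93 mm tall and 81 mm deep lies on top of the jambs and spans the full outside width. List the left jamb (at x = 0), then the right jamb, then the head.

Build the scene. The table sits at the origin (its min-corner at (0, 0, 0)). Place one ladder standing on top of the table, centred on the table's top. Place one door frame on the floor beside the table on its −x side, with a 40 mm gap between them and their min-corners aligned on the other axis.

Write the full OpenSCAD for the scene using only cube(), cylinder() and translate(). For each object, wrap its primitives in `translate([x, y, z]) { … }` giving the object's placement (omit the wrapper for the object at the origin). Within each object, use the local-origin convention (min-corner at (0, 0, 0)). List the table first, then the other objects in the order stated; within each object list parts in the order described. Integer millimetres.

translate([0, 0, 660]) cube([722, 887, 44]);
translate([13, 13, 0]) cube([54, 54, 660]);
translate([655, 13, 0]) cube([54, 54, 660]);
translate([13, 820, 0]) cube([54, 54, 660]);
translate([655, 820, 0]) cube([54, 54, 660]);
translate([110, 409, 704]) {
  cube([52, 69, 1377]);
  translate([450, 0, 0]) cube([52, 69, 1377]);
  translate([52, 0, 289]) cube([398, 69, 40]);
  translate([52, 0, 574]) cube([398, 69, 40]);
  translate([52, 0, 859]) cube([398, 69, 40]);
  translate([52, 0, 1144]) cube([398, 69, 40]);
}
translate([-948, 0, 0]) {
  cube([64, 81, 2138]);
  translate([844, 0, 0]) cube([64, 81, 2138]);
  translate([0, 0, 2138]) cube([908, 81, 93]);
}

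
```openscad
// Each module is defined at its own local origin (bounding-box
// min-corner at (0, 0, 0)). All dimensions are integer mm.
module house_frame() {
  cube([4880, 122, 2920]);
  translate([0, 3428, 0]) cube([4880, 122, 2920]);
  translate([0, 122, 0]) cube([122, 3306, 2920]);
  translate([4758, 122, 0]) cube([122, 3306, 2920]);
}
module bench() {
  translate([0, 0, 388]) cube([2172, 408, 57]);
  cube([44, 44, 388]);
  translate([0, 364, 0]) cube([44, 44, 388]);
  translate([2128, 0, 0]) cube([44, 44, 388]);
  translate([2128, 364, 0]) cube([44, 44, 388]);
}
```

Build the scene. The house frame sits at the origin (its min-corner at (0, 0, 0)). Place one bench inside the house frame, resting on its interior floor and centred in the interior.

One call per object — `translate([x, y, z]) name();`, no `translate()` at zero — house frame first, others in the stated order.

house_frame();
translate([1354, 1571, 0]) bench();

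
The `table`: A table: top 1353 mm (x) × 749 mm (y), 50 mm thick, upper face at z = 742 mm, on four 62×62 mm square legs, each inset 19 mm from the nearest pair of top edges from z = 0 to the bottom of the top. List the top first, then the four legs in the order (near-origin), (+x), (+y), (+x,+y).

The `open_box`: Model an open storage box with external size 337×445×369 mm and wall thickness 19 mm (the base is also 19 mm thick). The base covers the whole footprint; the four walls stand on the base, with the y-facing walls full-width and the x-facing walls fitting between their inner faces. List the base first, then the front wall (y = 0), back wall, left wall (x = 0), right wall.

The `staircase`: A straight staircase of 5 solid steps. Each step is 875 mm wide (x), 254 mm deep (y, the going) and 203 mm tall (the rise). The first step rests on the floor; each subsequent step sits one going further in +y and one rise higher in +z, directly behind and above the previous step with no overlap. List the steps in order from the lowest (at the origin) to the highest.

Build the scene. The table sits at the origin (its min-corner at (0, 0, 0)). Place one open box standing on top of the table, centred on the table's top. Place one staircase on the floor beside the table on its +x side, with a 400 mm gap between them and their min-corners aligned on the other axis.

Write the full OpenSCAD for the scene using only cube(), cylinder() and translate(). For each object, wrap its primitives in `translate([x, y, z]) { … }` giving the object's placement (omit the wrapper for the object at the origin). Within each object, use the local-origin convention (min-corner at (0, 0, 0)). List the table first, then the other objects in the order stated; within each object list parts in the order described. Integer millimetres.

translate([0, 0, 692]) cube([1353, 749, 50]);
translate([19, 19, 0]) cube([62, 62, 692]);
translate([1272, 19, 0]) cube([62, 62, 692]);
translate([19, 668, 0]) cube([62, 62, 692]);
translate([1272, 668, 0]) cube([62, 62, 692]);
translate([508, 152, 742]) {
  cube([337, 445, 19]);
  translate([0, 0, 19]) cube([337, 19, 350]);
  translate([0, 426, 19]) cube([337, 19, 350]);
  translate([0, 19, 19]) cube([19, 407, 350]);
  translate([318, 19, 19]) cube([19, 407, 350]);
}
translate([1753, 0, 0]) {
  cube([875, 254, 203]);
  translate([0, 254, 203]) cube([875, 254, 203]);
  translate([0, 508, 406]) cube([875, 254, 203]);
  translate([0, 762, 609]) cube([875, 254, 203]);
  translate([0, 1016, 812]) cube([875, 254, 203]);
}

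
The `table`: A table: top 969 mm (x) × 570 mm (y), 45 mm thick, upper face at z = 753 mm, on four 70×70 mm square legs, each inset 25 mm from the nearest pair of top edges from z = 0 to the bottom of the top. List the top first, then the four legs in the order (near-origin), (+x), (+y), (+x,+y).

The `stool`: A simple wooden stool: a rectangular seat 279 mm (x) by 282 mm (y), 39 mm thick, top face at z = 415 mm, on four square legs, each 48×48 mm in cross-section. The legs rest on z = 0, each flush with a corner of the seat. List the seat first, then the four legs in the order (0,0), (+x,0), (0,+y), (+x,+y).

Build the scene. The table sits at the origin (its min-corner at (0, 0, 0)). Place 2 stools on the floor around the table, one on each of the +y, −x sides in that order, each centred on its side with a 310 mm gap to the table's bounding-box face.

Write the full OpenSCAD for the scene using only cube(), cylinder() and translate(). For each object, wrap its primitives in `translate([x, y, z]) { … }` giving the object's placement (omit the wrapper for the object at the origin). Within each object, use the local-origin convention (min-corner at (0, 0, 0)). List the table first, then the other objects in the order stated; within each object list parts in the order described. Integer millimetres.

translate([0, 0, 708]) cube([969, 570, 45]);
translate([25, 25, 0]) cube([70, 70, 708]);
translate([874, 25, 0]) cube([70, 70, 708]);
translate([25, 475, 0]) cube([70, 70, 708]);
translate([874, 475, 0]) cube([70, 70, 708]);
translate([345, 880, 0]) {
  translate([0, 0, 376]) cube([279, 282, 39]);
  cube([48, 48, 376]);
  translate([231, 0, 0]) cube([48, 48, 376]);
  translate([0, 234, 0]) cube([48, 48, 376]);
  translate([231, 234, 0]) cube([48, 48, 376]);
}
translate([-589, 144, 0]) {
  translate([0, 0, 376]) cube([279, 282, 39]);
  cube([48, 48, 376]);
  translate([231, 0, 0]) cube([48, 48, 376]);
  translate([0, 234, 0]) cube([48, 48, 376]);
  translate([231, 234, 0]) cube([48, 48, 376]);
}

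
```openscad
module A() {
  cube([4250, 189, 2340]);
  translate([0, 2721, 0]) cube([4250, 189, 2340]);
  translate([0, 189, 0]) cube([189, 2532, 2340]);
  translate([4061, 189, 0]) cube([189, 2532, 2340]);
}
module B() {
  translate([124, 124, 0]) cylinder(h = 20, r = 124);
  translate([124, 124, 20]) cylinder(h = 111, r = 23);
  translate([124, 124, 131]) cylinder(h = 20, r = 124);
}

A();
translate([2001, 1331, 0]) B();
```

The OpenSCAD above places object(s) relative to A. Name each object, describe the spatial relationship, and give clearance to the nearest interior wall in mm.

Clearances: x = 1812, y = 1142; minimum 1142 mm.

A is a house frame. B is a spool. The spool sits inside the house frame, centred. The clearance to the nearest interior wall is 1142 mm.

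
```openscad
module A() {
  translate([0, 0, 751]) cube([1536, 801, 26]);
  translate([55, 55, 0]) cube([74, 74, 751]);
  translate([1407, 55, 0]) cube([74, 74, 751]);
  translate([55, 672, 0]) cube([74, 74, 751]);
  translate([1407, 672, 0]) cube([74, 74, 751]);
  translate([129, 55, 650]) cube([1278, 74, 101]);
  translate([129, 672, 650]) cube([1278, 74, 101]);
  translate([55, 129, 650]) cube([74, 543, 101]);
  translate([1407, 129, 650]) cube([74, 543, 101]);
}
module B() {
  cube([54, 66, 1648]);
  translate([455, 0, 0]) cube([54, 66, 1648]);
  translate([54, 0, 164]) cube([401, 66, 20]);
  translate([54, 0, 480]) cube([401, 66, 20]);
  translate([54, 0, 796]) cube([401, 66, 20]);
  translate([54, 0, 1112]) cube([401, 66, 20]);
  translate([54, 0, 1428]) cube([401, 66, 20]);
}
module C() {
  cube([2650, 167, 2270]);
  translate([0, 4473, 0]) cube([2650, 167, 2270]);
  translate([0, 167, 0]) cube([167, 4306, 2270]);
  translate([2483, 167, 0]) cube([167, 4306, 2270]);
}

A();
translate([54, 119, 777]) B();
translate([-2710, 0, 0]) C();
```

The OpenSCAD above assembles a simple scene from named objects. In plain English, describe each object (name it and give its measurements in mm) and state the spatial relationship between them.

A is a rectangular dining table. The top is 1536×801×26 mm with its upper surface at z = 777 mm. It stands on four 74×74 mm square legs, each inset 55 mm from the nearest pair of top edges, running from the floor to the underside of the top. Four apron rails, 74 mm thick and 101 mm tall, run between adjacent legs with their top edges flush with the underside of the top and their outer faces flush with the legs' outer faces.

B is a wooden ladder with two side rails of 54×66 mm section and 1648 mm height, set 509 mm apart overall. Between them run 5 rectangular rungs (66 mm deep, 20 mm thick), front faces flush with the rails' −y face. The bottom of the first rung is 164 mm above the floor and each subsequent rung is 316 mm higher than the one below.

C is a box-shaped house frame (walls only): outside footprint 2650×4640 mm, wall height 2270 mm, wall thickness 167 mm. The two y-facing walls run the full x-width; the two x-facing walls fit between the inner faces of the y-facing walls.

The ladder is on top of the table. The house frame is on the floor beside the table on its −x side.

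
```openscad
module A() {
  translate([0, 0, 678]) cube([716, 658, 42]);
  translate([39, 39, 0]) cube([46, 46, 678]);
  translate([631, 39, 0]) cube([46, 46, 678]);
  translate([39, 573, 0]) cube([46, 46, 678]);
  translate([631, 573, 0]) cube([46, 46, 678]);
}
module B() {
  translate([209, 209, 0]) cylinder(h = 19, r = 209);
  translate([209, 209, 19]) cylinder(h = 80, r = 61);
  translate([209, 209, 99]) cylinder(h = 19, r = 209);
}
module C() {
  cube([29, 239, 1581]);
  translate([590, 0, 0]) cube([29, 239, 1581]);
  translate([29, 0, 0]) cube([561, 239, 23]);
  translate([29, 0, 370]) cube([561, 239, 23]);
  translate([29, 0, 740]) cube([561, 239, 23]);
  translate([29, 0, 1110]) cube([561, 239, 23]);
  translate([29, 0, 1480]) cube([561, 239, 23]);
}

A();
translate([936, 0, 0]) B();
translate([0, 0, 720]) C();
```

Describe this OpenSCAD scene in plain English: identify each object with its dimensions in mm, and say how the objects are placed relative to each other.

A is a rectangular dining table. The top is 716×658×42 mm with its upper surface at z = 720 mm. It stands on four 46×46 mm square legs, each inset 39 mm from the nearest pair of top edges, running from the floor to the underside of the top.

B is a spool: two coaxial disc flanges of radius 209 mm and thickness 19 mm, joined by a core cylinder of radius 61 mm and height 80 mm. The lower flange rests on z = 0 and the three cylinders share a vertical axis.

C is an open bookshelf. Two side panels, each 29 mm thick, 239 mm deep and 1581 mm tall, stand 619 mm apart (outside-to-outside). Between them sit 5 shelves, each 23 mm thick and 239 mm deep, spanning the full gap between the sides. The bottom shelf rests on the floor (its underside at z = 0) and the clear gap between one shelf's top and the next shelf's underside is 347 mm.

The spool is on the floor beside the table on its +x side. The bookshelf is on top of the table.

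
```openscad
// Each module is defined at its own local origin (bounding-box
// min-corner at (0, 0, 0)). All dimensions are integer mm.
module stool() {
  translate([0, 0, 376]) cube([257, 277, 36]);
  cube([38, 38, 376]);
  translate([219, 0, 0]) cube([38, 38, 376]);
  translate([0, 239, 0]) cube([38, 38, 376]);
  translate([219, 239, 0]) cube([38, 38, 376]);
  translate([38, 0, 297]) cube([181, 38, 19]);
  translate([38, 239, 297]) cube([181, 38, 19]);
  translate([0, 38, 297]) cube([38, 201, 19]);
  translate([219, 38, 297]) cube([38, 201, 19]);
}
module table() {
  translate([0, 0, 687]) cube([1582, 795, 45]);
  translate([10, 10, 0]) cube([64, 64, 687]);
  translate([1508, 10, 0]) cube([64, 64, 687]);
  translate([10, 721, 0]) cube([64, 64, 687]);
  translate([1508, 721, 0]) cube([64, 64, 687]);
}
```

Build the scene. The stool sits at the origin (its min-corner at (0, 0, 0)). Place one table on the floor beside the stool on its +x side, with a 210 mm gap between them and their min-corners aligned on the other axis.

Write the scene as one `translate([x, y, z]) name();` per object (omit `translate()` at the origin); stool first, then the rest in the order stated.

stool();
translate([467, 0, 0]) table();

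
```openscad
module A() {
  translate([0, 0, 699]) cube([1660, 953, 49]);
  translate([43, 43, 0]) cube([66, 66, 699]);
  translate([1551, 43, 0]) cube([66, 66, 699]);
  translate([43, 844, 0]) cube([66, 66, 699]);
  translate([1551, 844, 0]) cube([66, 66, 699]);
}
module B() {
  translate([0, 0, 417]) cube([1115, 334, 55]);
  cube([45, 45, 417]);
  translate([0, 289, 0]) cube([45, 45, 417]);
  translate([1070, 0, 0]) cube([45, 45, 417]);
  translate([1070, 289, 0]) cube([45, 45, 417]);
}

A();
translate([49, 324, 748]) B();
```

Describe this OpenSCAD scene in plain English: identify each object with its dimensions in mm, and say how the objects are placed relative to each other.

A is a rectangular dining table. The top is 1660×953×49 mm with its upper surface at z = 748 mm. It stands on four 66×66 mm square legs, each inset 43 mm from the nearest pair of top edges, running from the floor to the underside of the top.

B is a long wooden bench with a 1115 mm (x) × 334 mm (y) seat, 55 mm thick, its top surface 472 mm above the floor. Four 45 mm square legs at the seat corners, flush with the edges, run from z = 0 to the seat underside.

The bench is on top of the table.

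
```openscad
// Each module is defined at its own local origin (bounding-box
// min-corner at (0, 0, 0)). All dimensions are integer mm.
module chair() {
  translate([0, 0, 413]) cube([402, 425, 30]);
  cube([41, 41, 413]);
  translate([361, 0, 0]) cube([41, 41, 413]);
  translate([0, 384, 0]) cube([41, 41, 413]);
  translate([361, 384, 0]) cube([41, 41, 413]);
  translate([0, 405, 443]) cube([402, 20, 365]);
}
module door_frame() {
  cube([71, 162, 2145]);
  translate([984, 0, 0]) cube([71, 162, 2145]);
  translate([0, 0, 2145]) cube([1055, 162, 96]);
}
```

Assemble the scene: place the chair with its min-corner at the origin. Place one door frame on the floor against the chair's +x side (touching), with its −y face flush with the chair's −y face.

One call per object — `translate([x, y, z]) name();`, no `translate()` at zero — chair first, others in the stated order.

chair();
translate([402, 0, 0]) door_frame();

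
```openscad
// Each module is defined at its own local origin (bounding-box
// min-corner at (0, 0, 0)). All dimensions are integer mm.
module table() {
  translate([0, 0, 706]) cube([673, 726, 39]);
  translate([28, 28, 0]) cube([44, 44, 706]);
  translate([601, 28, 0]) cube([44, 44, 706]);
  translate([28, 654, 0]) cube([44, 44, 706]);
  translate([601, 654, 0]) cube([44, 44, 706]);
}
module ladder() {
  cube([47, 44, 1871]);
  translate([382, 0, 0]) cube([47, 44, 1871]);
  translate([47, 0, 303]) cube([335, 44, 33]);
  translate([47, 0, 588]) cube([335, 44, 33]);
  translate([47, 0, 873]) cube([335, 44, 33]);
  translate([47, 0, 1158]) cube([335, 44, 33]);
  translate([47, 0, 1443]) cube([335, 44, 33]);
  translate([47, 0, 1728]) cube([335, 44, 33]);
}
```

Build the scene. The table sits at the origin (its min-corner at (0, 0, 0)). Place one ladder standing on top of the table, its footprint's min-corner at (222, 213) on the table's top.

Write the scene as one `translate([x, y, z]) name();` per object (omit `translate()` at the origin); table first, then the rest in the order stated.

table();
translate([222, 213, 745]) ladder();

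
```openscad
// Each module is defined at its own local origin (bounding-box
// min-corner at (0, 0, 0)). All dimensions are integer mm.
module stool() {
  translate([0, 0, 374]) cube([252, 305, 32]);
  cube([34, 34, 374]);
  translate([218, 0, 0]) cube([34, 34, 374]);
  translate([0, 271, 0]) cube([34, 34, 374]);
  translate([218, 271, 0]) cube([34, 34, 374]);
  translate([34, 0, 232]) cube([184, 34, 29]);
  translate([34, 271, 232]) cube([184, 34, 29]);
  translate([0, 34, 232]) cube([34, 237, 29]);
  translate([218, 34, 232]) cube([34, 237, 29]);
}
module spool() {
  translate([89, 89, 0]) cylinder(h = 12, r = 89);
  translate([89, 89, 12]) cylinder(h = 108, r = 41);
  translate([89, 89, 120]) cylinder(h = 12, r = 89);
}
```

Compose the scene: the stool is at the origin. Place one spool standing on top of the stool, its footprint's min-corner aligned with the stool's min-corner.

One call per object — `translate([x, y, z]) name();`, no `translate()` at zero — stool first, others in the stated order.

stool();
translate([0, 0, 406]) spool();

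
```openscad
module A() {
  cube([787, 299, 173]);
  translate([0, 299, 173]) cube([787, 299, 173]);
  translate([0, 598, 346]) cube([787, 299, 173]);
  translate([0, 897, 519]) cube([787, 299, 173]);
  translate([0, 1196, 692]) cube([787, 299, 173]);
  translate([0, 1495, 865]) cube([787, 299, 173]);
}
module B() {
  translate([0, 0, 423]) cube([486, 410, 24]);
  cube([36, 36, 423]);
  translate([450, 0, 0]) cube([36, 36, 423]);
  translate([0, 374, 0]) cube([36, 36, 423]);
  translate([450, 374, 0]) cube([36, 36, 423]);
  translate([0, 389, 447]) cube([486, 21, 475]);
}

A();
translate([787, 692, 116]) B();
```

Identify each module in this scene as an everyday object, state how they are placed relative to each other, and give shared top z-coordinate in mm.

Both tops at z = 1038 mm.

A is a staircase. B is a chair. The chair is beside the staircase with their tops flush at z = 1038. The shared top z-coordinate is 1038 mm.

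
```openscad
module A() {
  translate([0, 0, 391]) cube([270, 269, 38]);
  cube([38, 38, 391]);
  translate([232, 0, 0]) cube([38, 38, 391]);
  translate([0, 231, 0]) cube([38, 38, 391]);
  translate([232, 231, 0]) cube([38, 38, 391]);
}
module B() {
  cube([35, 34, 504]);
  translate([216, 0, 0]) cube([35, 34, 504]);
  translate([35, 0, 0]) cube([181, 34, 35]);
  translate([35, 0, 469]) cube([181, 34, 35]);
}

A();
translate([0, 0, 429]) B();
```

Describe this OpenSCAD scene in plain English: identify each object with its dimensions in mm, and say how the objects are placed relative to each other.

A is a simple wooden stool: a rectangular seat 270 mm (x) by 269 mm (y), 38 mm thick, top face at z = 429 mm, on four square legs, each 38×38 mm in cross-section. The legs rest on z = 0, each flush with a corner of the seat.

B is a rectangular picture frame lying in the x–z plane (depth along y). The opening is 181 mm wide (x) by 434 mm tall (z), surrounded by a border 35 mm wide on all four sides. The frame is 34 mm deep and is made of two full-height vertical stiles with two horizontal rails fitted between them.

The picture frame is on top of the stool.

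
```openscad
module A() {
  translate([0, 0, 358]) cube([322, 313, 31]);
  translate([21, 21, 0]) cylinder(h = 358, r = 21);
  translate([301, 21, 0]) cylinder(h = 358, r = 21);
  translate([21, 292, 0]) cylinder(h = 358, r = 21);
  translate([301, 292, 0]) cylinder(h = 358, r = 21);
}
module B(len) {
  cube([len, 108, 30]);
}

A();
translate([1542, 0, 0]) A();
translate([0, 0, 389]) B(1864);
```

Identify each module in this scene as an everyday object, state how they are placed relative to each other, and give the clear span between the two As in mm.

Second stool starts at x = 1542; first ends at x = 322; clear span = 1542 − 322 = 1220 mm.

A is a stool. B is a beam. A beam spans the tops of two stools. The clear span between the two stools is 1220 mm.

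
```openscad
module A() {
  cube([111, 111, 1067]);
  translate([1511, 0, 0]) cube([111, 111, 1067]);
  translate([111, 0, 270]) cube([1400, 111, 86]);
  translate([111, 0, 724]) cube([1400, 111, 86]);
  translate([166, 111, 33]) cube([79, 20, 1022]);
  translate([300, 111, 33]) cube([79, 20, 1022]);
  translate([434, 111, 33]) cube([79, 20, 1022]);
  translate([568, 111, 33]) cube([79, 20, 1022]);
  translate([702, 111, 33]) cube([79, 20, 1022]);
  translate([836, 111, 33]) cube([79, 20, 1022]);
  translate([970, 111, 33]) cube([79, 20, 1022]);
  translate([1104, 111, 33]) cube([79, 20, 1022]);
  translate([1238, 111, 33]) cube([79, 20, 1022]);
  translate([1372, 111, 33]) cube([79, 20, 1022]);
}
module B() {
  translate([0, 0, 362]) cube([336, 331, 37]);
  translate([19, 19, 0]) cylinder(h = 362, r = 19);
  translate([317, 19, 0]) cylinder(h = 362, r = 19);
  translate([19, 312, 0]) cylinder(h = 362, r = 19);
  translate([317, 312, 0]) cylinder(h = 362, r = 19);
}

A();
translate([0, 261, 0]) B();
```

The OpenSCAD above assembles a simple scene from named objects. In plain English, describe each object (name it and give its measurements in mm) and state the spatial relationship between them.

A is a fence section. Two 111×111 mm posts, 1067 mm tall, stand on the floor with a clear span of 1400 mm between their inner faces. Two horizontal rails of 111×86 mm section span the gap between the posts with their undersides at z = 270 mm and z = 724 mm, flush with the posts' −y face. 10 pickets, each 79 mm wide, 20 mm thick and 1022 mm tall, are fixed to the +y face of the rails with their bottoms at z = 33 mm, evenly spaced across the span with equal gaps (rounded down to the nearest mm) at the −x end and between each pair — any rounding remainder accumulates at the +x end.

B is a simple wooden stool: a rectangular seat 336 mm (x) by 331 mm (y), 37 mm thick, top face at z = 399 mm, on four round legs, each 38 mm in diameter. The legs rest on z = 0, each leg's axis is inset half a diameter from the nearest pair of seat edges (so the leg's bounding box is flush with the corner).

The stool is on the floor beside the fence section on its +y side.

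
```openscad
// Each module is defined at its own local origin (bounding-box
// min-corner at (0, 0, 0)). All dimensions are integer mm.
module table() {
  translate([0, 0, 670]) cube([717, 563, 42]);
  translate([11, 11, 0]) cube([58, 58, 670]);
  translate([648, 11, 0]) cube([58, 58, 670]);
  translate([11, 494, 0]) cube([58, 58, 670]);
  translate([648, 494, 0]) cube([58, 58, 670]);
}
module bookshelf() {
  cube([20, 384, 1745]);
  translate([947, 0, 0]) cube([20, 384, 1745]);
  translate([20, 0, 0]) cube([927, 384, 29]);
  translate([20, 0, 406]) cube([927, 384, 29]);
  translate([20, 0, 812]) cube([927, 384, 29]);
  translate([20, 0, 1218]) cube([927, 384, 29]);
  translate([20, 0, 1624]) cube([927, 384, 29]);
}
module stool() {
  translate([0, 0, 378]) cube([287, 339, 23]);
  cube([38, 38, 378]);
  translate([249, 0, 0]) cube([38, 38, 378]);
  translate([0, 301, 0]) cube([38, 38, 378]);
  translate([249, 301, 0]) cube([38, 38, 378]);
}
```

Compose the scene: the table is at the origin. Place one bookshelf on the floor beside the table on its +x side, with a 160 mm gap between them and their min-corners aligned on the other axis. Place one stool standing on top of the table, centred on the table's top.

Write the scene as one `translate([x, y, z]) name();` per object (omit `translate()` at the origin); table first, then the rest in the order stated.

table();
translate([877, 0, 0]) bookshelf();
translate([215, 112, 712]) stool();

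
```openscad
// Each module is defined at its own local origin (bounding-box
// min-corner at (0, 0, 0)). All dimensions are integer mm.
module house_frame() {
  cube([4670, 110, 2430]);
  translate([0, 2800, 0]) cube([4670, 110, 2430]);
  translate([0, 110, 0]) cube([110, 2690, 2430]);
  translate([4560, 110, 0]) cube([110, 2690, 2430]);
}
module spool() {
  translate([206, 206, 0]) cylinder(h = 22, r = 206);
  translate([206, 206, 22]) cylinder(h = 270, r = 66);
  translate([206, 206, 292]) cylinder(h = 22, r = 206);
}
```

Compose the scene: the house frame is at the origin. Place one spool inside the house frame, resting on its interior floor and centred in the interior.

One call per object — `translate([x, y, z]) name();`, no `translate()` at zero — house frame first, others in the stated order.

house_frame();
translate([2129, 1249, 0]) spool();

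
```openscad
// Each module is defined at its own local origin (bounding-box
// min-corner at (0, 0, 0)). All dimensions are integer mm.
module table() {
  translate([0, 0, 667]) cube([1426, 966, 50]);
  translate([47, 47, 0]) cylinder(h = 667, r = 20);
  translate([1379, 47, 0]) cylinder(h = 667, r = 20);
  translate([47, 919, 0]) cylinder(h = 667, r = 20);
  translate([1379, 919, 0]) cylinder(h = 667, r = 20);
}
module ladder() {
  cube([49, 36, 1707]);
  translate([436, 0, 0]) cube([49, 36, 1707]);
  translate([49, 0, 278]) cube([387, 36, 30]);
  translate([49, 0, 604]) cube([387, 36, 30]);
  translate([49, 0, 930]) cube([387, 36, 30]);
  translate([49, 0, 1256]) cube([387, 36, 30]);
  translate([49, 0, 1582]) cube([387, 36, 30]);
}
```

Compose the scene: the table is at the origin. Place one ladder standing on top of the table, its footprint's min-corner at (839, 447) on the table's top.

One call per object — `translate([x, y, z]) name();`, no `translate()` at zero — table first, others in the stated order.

table();
translate([839, 447, 717]) ladder();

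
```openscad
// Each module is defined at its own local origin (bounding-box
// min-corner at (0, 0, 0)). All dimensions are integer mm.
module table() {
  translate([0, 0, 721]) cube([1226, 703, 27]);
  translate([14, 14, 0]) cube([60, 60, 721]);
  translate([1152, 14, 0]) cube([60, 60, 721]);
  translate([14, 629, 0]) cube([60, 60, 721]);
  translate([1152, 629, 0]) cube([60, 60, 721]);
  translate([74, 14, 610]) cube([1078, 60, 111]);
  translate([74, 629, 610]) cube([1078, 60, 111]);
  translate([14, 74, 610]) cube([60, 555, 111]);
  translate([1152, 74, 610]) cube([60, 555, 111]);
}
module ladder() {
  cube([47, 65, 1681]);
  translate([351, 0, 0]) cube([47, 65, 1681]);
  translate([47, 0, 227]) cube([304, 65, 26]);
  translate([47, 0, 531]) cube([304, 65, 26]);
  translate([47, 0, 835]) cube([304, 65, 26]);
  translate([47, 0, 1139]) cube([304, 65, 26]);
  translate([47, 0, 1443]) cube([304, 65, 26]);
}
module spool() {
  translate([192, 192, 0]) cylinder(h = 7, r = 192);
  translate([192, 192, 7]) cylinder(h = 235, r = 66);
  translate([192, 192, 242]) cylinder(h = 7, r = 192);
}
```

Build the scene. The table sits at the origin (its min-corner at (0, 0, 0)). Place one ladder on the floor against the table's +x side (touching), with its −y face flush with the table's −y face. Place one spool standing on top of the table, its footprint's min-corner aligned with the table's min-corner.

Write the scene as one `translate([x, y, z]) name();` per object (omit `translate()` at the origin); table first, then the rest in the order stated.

table();
translate([1226, 0, 0]) ladder();
translate([0, 0, 748]) spool();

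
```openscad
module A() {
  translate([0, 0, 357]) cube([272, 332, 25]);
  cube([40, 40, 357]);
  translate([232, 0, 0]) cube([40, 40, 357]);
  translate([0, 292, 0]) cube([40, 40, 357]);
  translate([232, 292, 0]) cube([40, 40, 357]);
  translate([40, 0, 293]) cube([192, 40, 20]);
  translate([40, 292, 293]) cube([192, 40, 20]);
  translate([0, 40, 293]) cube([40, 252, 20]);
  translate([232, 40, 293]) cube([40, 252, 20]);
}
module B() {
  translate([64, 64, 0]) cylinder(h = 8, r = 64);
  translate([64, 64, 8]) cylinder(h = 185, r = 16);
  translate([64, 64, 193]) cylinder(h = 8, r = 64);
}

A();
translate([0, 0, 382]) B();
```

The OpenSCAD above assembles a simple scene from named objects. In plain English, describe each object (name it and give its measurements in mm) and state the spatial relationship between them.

A is a four-legged stool. The seat is a 272×332×25 mm slab whose top surface is at z = 382 mm; four square legs, each 40×40 mm in cross-section, run from the floor (z = 0) to the underside of the seat, each flush with a corner of the seat. Four stretchers, 40 mm wide and 20 mm tall, connect adjacent legs with their undersides at z = 293 mm, each running between the inner faces of the legs it joins and aligned with the legs' outer faces on the other axis.

B is a spool: two coaxial disc flanges of radius 64 mm and thickness 8 mm, joined by a core cylinder of radius 16 mm and height 185 mm. The lower flange rests on z = 0 and the three cylinders share a vertical axis.

The spool is on top of the stool.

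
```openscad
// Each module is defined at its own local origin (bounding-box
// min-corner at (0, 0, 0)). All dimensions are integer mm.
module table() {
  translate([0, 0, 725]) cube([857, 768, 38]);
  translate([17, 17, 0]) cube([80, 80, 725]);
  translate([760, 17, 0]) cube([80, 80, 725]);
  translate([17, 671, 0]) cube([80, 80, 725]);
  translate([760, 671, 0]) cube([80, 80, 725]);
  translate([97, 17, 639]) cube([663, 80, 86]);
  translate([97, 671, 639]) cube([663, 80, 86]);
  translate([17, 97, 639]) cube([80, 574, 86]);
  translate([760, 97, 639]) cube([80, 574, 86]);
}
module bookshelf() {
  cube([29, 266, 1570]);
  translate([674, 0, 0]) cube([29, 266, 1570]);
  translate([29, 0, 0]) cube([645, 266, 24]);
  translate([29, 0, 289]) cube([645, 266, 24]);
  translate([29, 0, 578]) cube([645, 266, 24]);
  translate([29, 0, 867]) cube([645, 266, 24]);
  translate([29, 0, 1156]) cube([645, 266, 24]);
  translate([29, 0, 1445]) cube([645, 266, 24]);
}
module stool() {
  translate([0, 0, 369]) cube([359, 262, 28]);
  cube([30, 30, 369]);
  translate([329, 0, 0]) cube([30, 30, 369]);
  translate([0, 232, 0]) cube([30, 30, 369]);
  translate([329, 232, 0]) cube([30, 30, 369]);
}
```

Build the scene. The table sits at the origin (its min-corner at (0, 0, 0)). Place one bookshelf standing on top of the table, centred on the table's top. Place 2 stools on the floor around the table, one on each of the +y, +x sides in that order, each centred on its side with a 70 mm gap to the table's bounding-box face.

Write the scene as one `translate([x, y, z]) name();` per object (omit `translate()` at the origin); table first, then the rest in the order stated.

table();
translate([77, 251, 763]) bookshelf();
translate([249, 838, 0]) stool();
translate([927, 253, 0]) stool();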